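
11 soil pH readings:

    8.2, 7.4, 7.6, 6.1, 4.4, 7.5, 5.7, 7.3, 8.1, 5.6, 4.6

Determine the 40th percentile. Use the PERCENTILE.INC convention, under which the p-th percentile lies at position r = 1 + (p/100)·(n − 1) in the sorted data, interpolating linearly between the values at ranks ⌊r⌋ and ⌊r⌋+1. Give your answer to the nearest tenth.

6.1

Sorted: 4.4, 4.6, 5.6, 5.7, 6.1, 7.3, 7.4, 7.5, 7.6, 8.1, 8.2.
n = 11.
r = 1 + (40/100)·(11 − 1) = 1 + 4 = 5.
r is an integer, so P40 is the value at rank 5: 6.1.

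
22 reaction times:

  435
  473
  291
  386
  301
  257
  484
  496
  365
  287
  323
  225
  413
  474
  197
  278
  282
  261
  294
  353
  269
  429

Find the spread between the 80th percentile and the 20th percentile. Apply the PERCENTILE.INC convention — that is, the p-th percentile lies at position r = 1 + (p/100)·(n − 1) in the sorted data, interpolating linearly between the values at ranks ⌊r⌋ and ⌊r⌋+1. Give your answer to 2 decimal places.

163.00

Sorted: 197, 225, 257, 261, 269, 278, 282, 287, 291, 294, 301, 323, 353, 365, 386, 413, 429, 435, 473, 474, 484, 496.
n = 22.
P20: r = 5.2; ranks 5–6 are 269, 278; interpolating gives 270.8.
P80: r = 17.8; ranks 17–18 are 429, 435; interpolating gives 433.8.
Difference: 433.8 − 270.8 = 163.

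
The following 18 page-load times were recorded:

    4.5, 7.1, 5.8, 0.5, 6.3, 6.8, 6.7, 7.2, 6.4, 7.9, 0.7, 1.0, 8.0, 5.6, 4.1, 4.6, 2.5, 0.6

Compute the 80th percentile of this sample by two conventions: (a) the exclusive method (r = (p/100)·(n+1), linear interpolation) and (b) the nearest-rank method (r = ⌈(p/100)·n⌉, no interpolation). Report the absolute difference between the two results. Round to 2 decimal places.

0.02

Sorted: 0.5, 0.6, 0.7, 1.0, 2.5, 4.1, 4.5, 4.6, 5.6, 5.8, 6.3, 6.4, 6.7, 6.8, 7.1, 7.2, 7.9, 8.0.
n = 18.
(a) r = 15.2; between ranks 15 (7.1) and 16 (7.2): 7.12.
(b) the nearest-rank method: rank 15 → 7.1.
|7.12 − 7.1| = 0.02.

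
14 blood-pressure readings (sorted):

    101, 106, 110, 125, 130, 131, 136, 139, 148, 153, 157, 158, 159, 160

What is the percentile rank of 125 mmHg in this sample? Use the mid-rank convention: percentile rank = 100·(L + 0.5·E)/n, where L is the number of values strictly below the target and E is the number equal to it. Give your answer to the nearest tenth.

25.0

Count below 125: L = 3; count equal: E = 1; n = 14.
Percentile rank = 100·(3 + 0.5·1)/14 = 100·3.5/14 = 25.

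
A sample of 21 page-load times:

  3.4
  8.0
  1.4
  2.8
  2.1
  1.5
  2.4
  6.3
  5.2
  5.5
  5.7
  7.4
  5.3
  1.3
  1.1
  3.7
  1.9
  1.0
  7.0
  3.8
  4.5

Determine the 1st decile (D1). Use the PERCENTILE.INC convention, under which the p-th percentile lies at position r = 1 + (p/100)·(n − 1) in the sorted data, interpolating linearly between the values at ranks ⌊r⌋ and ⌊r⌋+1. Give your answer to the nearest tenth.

1.3

Sorted: 1.0, 1.1, 1.3, 1.4, 1.5, 1.9, 2.1, 2.4, 2.8, 3.4, 3.7, 3.8, 4.5, 5.2, 5.3, 5.5, 5.7, 6.3, 7.0, 7.4, 8.0.
n = 21.
r = 1 + (10/100)·(21 − 1) = 1 + 2 = 3.
r is an integer, so P10 is the value at rank 3: 1.3.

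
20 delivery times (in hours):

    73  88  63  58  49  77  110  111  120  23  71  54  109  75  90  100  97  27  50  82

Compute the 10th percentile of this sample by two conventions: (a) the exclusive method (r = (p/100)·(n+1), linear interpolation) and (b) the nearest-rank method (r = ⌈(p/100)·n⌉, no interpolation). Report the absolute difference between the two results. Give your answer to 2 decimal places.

Sorted: 23, 27, 49, 50, 54, 58, 63, 71, 73, 75, 77, 82, 88, 90, 97, 100, 109, 110, 111, 120.
n = 20.
(a) r = 2.1; between ranks 2 (27) and 3 (49): 29.2.
(b) the nearest-rank method: rank 2 → 27.
|29.2 − 27| = 2.2.

2.20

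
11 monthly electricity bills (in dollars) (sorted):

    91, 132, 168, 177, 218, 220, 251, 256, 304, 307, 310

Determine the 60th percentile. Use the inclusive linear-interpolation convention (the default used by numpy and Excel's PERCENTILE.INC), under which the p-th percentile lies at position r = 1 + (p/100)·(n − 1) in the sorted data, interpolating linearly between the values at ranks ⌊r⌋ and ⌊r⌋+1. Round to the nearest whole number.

251

n = 11.
r = 1 + (60/100)·(11 − 1) = 1 + 6 = 7.
r is an integer, so P60 is the value at rank 7: 251.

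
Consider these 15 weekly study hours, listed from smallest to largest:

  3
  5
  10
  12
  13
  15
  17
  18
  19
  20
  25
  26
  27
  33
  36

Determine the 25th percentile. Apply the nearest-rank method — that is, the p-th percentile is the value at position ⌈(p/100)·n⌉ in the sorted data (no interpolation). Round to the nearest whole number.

12

n = 15.
Position = ⌈25/100 · 15⌉ = ⌈3.75⌉ = 4.
The value at rank 4 is 12.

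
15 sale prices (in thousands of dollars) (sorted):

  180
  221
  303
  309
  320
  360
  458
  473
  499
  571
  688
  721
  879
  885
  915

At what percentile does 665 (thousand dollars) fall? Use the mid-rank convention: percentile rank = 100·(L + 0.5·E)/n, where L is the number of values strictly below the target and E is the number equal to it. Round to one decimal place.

Count below 665: L = 10; count equal: E = 0; n = 15.
Percentile rank = 100·(10 + 0.5·0)/15 = 100·10/15 = 66.67.

66.7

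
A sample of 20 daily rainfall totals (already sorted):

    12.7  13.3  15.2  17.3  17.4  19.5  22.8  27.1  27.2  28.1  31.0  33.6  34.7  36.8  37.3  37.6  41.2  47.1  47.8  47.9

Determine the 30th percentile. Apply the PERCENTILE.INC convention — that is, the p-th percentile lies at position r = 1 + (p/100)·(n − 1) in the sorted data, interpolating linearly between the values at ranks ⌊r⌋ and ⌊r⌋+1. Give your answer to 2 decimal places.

21.81

n = 20.
r = 1 + (30/100)·(20 − 1) = 1 + 5.7 = 6.7.
Rank 6 is 19.5 and rank 7 is 22.8.
Interpolate: 19.5 + 0.7·(22.8 − 19.5) = 19.5 + 0.7·3.3 = 21.81.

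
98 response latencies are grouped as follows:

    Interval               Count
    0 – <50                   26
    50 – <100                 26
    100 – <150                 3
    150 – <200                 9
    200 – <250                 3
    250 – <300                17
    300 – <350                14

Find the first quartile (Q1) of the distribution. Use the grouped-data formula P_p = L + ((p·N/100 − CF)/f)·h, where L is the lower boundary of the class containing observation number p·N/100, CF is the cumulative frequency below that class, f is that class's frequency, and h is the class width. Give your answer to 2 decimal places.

47.12

N = 98; target position k = 25/100 · 98 = 24.5.
Cumulative frequencies: 26, 52, 55, 64, 67, 84, 98.
Observation 24.5 falls in the class 0 – <50.
L = 0, CF = 0, f = 26, h = 50.
P25 = 0 + ((24.5 − 0)/26)·50 = 0 + 47.1154 = 47.1154.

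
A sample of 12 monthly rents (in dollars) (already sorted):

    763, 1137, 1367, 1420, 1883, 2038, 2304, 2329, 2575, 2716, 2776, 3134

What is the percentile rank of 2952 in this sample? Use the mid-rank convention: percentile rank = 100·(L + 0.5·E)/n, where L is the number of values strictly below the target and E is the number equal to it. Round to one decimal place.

91.7

Count below 2952: L = 11; count equal: E = 0; n = 12.
Percentile rank = 100·(11 + 0.5·0)/12 = 100·11/12 = 91.67.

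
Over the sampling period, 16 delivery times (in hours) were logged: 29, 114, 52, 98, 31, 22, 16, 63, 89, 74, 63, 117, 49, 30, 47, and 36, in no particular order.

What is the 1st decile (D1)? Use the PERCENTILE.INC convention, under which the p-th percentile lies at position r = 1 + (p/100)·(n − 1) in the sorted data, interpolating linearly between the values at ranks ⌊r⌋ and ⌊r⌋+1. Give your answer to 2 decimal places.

Sorted: 16, 22, 29, 30, 31, 36, 47, 49, 52, 63, 63, 74, 89, 98, 114, 117.
n = 16.
r = 1 + (10/100)·(16 − 1) = 1 + 1.5 = 2.5.
Rank 2 is 22 and rank 3 is 29.
Interpolate: 22 + 0.5·(29 − 22) = 22 + 0.5·7 = 25.5.

25.50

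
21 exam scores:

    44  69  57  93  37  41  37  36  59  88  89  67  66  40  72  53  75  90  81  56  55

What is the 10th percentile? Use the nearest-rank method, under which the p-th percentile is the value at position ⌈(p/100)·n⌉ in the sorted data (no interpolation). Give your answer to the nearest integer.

37

Sorted: 36, 37, 37, 40, 41, 44, 53, 55, 56, 57, 59, 66, 67, 69, 72, 75, 81, 88, 89, 90, 93.
n = 21.
Position = ⌈10/100 · 21⌉ = ⌈2.1⌉ = 3.
The value at rank 3 is 37.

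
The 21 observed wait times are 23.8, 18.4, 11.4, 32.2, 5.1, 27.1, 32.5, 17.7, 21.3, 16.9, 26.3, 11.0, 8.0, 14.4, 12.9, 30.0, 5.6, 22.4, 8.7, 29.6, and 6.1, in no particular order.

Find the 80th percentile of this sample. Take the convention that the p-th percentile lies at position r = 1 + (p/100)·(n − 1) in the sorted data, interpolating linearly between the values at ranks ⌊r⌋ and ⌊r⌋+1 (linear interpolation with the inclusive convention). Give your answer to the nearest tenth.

27.1

Sorted: 5.1, 5.6, 6.1, 8.0, 8.7, 11.0, 11.4, 12.9, 14.4, 16.9, 17.7, 18.4, 21.3, 22.4, 23.8, 26.3, 27.1, 29.6, 30.0, 32.2, 32.5.
n = 21.
r = 1 + (80/100)·(21 − 1) = 1 + 16 = 17.
r is an integer, so P80 is the value at rank 17: 27.1.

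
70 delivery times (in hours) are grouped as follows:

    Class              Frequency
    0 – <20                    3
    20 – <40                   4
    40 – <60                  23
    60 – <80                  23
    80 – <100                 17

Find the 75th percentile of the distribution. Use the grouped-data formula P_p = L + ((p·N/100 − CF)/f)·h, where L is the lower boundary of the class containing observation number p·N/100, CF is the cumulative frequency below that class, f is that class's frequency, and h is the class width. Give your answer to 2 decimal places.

N = 70; target position k = 75/100 · 70 = 52.5.
Cumulative frequencies: 3, 7, 30, 53, 70.
Observation 52.5 falls in the class 60 – <80.
L = 60, CF = 30, f = 23, h = 20.
P75 = 60 + ((52.5 − 30)/23)·20 = 60 + 19.5652 = 79.5652.

79.57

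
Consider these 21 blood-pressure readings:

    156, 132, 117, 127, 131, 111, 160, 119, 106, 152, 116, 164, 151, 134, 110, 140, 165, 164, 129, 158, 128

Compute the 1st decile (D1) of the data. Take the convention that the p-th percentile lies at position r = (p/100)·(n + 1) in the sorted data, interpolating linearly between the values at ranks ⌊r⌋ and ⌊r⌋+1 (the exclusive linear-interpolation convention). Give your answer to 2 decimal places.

110.20

Sorted: 106, 110, 111, 116, 117, 119, 127, 128, 129, 131, 132, 134, 140, 151, 152, 156, 158, 160, 164, 164, 165.
n = 21.
r = (10/100)·(21 + 1) = 2.2.
Rank 2 is 110 and rank 3 is 111.
Interpolate: 110 + 0.2·(111 − 110) = 110 + 0.2·1 = 110.2.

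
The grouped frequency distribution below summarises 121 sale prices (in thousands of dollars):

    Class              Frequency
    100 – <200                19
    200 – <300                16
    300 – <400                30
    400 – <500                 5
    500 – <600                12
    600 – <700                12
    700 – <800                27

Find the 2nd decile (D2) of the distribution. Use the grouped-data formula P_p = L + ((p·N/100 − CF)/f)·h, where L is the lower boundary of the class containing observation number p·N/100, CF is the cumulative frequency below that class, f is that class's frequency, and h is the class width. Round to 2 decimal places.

232.50

N = 121; target position k = 20/100 · 121 = 24.2.
Cumulative frequencies: 19, 35, 65, 70, 82, 94, 121.
Observation 24.2 falls in the class 200 – <300.
L = 200, CF = 19, f = 16, h = 100.
P20 = 200 + ((24.2 − 19)/16)·100 = 200 + 32.5 = 232.5.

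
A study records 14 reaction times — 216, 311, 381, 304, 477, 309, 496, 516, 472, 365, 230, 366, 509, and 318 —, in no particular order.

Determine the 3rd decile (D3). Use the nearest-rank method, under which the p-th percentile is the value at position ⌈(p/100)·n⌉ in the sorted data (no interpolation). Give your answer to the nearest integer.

Sorted: 216, 230, 304, 309, 311, 318, 365, 366, 381, 472, 477, 496, 509, 516.
n = 14.
Position = ⌈30/100 · 14⌉ = ⌈4.2⌉ = 5.
The value at rank 5 is 311.

311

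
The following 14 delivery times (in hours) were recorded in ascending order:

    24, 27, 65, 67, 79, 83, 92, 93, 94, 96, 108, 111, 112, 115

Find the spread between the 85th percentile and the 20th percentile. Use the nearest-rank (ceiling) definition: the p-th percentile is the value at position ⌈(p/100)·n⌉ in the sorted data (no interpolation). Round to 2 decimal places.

46.00

n = 14.
P20: rank ⌈20/100·14⌉ = 3 → 65.
P85: rank ⌈85/100·14⌉ = 12 → 111.
Difference: 111 − 65 = 46.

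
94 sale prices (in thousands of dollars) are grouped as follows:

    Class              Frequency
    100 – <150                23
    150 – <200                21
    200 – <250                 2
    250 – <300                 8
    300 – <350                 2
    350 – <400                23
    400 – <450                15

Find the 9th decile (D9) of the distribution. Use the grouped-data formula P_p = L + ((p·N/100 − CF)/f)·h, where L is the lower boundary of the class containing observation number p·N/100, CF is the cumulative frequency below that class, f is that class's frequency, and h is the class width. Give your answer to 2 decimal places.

N = 94; target position k = 90/100 · 94 = 84.6.
Cumulative frequencies: 23, 44, 46, 54, 56, 79, 94.
Observation 84.6 falls in the class 400 – <450.
L = 400, CF = 79, f = 15, h = 50.
P90 = 400 + ((84.6 − 79)/15)·50 = 400 + 18.6667 = 418.667.

418.67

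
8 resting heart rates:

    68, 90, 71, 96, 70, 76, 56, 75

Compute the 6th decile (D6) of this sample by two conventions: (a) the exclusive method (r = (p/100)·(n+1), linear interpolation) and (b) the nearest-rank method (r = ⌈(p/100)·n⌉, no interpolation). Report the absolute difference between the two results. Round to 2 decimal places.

Sorted: 56, 68, 70, 71, 75, 76, 90, 96.
n = 8.
(a) r = 5.4; between ranks 5 (75) and 6 (76): 75.4.
(b) the nearest-rank method: rank 5 → 75.
|75.4 − 75| = 0.4.

0.40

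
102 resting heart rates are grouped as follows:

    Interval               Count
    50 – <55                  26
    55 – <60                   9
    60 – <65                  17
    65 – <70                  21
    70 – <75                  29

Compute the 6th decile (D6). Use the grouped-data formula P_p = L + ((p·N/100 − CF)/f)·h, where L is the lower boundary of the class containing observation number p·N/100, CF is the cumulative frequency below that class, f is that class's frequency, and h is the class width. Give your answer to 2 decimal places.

N = 102; target position k = 60/100 · 102 = 61.2.
Cumulative frequencies: 26, 35, 52, 73, 102.
Observation 61.2 falls in the class 65 – <70.
L = 65, CF = 52, f = 21, h = 5.
P60 = 65 + ((61.2 − 52)/21)·5 = 65 + 2.19048 = 67.1905.

67.19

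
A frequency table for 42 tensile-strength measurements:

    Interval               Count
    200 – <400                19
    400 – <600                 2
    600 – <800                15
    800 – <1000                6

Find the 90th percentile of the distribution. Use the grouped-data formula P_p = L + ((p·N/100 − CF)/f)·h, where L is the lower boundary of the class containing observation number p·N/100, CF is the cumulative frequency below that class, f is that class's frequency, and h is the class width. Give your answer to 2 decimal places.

N = 42; target position k = 90/100 · 42 = 37.8.
Cumulative frequencies: 19, 21, 36, 42.
Observation 37.8 falls in the class 800 – <1000.
L = 800, CF = 36, f = 6, h = 200.
P90 = 800 + ((37.8 − 36)/6)·200 = 800 + 60 = 860.

860.00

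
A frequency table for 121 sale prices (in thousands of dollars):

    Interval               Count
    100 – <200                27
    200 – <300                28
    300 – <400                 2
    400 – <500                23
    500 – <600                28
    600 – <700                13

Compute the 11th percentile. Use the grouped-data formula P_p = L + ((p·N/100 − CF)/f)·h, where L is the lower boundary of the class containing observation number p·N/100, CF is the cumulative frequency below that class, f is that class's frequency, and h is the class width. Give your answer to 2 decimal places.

N = 121; target position k = 11/100 · 121 = 13.31.
Cumulative frequencies: 27, 55, 57, 80, 108, 121.
Observation 13.31 falls in the class 100 – <200.
L = 100, CF = 0, f = 27, h = 100.
P11 = 100 + ((13.31 − 0)/27)·100 = 100 + 49.2963 = 149.296.

149.30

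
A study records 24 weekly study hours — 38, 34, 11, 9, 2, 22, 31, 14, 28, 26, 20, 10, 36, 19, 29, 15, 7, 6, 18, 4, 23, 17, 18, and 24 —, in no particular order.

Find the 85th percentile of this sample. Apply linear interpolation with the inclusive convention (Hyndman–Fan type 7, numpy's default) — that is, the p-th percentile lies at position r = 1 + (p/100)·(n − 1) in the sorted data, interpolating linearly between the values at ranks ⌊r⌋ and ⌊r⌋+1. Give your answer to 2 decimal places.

Sorted: 2, 4, 6, 7, 9, 10, 11, 14, 15, 17, 18, 18, 19, 20, 22, 23, 24, 26, 28, 29, 31, 34, 36, 38.
n = 24.
r = 1 + (85/100)·(24 − 1) = 1 + 19.55 = 20.55.
Rank 20 is 29 and rank 21 is 31.
Interpolate: 29 + 0.55·(31 − 29) = 29 + 0.55·2 = 30.1.

30.10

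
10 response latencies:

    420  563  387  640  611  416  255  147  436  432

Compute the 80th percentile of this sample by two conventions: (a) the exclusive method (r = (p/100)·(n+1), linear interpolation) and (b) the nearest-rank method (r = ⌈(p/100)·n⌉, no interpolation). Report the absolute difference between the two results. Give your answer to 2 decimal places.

38.40

Sorted: 147, 255, 387, 416, 420, 432, 436, 563, 611, 640.
n = 10.
(a) r = 8.8; between ranks 8 (563) and 9 (611): 601.4.
(b) the nearest-rank method: rank 8 → 563.
|601.4 − 563| = 38.4.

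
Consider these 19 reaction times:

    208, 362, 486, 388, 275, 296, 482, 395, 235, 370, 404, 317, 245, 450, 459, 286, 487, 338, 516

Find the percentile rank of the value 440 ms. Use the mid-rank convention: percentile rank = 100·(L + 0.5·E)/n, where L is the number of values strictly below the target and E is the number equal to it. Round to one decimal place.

Sorted: 208, 235, 245, 275, 286, 296, 317, 338, 362, 370, 388, 395, 404, 450, 459, 482, 486, 487, 516.
Count below 440: L = 13; count equal: E = 0; n = 19.
Percentile rank = 100·(13 + 0.5·0)/19 = 100·13/19 = 68.42.

68.4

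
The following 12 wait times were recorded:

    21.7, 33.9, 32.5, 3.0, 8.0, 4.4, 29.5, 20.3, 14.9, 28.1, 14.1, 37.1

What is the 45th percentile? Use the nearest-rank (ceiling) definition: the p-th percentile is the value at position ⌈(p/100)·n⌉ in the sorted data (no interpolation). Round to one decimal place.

20.3

Sorted: 3.0, 4.4, 8.0, 14.1, 14.9, 20.3, 21.7, 28.1, 29.5, 32.5, 33.9, 37.1.
n = 12.
Position = ⌈45/100 · 12⌉ = ⌈5.4⌉ = 6.
The value at rank 6 is 20.3.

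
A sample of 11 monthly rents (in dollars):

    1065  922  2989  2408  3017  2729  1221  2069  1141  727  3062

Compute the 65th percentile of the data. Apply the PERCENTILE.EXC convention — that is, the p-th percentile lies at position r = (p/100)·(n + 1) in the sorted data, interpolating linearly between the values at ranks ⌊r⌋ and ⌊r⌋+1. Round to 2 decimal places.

Sorted: 727, 922, 1065, 1141, 1221, 2069, 2408, 2729, 2989, 3017, 3062.
n = 11.
r = (65/100)·(11 + 1) = 7.8.
Rank 7 is 2408 and rank 8 is 2729.
Interpolate: 2408 + 0.8·(2729 − 2408) = 2408 + 0.8·321 = 2664.8.

2664.80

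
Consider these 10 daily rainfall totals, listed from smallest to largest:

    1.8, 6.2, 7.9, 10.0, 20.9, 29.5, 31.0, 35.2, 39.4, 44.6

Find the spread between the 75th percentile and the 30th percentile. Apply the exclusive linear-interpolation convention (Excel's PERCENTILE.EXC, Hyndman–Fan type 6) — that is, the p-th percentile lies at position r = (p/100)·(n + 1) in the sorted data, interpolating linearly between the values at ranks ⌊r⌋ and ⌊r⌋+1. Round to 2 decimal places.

n = 10.
P30: r = 3.3; ranks 3–4 are 7.9, 10.0; interpolating gives 8.53.
P75: r = 8.25; ranks 8–9 are 35.2, 39.4; interpolating gives 36.25.
Difference: 36.25 − 8.53 = 27.72.

27.72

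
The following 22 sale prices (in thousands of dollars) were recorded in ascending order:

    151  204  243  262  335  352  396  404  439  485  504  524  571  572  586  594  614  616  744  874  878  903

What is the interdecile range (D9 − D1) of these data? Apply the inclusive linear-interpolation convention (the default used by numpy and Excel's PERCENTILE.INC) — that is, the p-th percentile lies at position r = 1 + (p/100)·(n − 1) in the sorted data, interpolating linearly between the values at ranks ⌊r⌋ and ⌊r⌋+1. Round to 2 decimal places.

616.10

n = 22.
P10: r = 3.1; ranks 3–4 are 243, 262; interpolating gives 244.9.
P90: r = 19.9; ranks 19–20 are 744, 874; interpolating gives 861.
Difference: 861 − 244.9 = 616.1.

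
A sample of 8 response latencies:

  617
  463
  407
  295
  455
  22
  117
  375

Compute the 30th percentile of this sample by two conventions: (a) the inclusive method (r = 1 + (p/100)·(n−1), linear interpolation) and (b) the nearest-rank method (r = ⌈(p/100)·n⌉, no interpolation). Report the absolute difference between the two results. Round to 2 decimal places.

Sorted: 22, 117, 295, 375, 407, 455, 463, 617.
n = 8.
(a) r = 3.1; between ranks 3 (295) and 4 (375): 303.
(b) the nearest-rank method: rank 3 → 295.
|303 − 295| = 8.

8.00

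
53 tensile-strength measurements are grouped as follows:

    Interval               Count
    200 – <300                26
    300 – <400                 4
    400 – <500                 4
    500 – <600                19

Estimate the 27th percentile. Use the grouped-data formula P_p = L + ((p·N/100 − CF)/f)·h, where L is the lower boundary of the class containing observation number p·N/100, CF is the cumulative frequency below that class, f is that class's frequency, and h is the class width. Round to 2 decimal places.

255.04

N = 53; target position k = 27/100 · 53 = 14.31.
Cumulative frequencies: 26, 30, 34, 53.
Observation 14.31 falls in the class 200 – <300.
L = 200, CF = 0, f = 26, h = 100.
P27 = 200 + ((14.31 − 0)/26)·100 = 200 + 55.0385 = 255.038.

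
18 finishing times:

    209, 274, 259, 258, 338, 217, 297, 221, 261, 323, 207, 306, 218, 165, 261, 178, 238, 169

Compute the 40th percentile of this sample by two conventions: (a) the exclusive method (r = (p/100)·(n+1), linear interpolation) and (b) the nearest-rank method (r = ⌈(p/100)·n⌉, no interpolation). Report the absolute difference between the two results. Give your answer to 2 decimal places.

Sorted: 165, 169, 178, 207, 209, 217, 218, 221, 238, 258, 259, 261, 261, 274, 297, 306, 323, 338.
n = 18.
(a) r = 7.6; between ranks 7 (218) and 8 (221): 219.8.
(b) the nearest-rank method: rank 8 → 221.
|219.8 − 221| = 1.2.

1.20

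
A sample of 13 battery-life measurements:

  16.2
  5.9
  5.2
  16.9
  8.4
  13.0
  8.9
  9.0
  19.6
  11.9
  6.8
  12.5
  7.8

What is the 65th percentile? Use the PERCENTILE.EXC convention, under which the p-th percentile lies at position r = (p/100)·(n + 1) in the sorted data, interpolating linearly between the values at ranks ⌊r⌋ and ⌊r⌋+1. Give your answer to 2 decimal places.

Sorted: 5.2, 5.9, 6.8, 7.8, 8.4, 8.9, 9.0, 11.9, 12.5, 13.0, 16.2, 16.9, 19.6.
n = 13.
r = (65/100)·(13 + 1) = 9.1.
Rank 9 is 12.5 and rank 10 is 13.0.
Interpolate: 12.5 + 0.1·(13.0 − 12.5) = 12.5 + 0.1·0.5 = 12.55.

12.55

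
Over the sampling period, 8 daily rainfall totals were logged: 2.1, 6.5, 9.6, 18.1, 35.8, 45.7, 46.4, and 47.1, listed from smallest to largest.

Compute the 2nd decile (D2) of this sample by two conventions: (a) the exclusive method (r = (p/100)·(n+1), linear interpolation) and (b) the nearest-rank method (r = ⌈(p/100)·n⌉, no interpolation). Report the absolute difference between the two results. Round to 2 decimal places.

0.88

n = 8.
(a) r = 1.8; between ranks 1 (2.1) and 2 (6.5): 5.62.
(b) the nearest-rank method: rank 2 → 6.5.
|5.62 − 6.5| = 0.88.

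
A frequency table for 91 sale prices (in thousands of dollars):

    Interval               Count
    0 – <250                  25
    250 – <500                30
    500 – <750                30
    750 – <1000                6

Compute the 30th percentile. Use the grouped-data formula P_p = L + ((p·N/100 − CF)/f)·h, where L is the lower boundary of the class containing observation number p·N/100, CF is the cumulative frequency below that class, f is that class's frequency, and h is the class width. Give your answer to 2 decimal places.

269.17

N = 91; target position k = 30/100 · 91 = 27.3.
Cumulative frequencies: 25, 55, 85, 91.
Observation 27.3 falls in the class 250 – <500.
L = 250, CF = 25, f = 30, h = 250.
P30 = 250 + ((27.3 − 25)/30)·250 = 250 + 19.1667 = 269.167.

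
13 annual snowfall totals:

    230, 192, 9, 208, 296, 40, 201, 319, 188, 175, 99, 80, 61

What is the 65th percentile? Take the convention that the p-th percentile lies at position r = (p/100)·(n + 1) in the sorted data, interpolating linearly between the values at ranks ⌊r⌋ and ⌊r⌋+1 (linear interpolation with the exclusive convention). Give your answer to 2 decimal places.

201.70

Sorted: 9, 40, 61, 80, 99, 175, 188, 192, 201, 208, 230, 296, 319.
n = 13.
r = (65/100)·(13 + 1) = 9.1.
Rank 9 is 201 and rank 10 is 208.
Interpolate: 201 + 0.1·(208 − 201) = 201 + 0.1·7 = 201.7.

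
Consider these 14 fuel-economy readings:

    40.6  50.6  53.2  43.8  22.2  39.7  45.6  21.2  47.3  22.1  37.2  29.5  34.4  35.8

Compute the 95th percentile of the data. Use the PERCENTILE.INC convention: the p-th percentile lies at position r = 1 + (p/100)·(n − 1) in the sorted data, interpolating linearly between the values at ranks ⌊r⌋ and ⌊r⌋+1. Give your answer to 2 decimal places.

Sorted: 21.2, 22.1, 22.2, 29.5, 34.4, 35.8, 37.2, 39.7, 40.6, 43.8, 45.6, 47.3, 50.6, 53.2.
n = 14.
r = 1 + (95/100)·(14 − 1) = 1 + 12.35 = 13.35.
Rank 13 is 50.6 and rank 14 is 53.2.
Interpolate: 50.6 + 0.35·(53.2 − 50.6) = 50.6 + 0.35·2.6 = 51.51.

51.51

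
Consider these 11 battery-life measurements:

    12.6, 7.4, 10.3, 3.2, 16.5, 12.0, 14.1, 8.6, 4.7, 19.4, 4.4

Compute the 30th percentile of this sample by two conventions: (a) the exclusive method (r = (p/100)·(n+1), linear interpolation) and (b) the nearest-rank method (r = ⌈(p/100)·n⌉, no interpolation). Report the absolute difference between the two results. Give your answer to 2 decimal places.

Sorted: 3.2, 4.4, 4.7, 7.4, 8.6, 10.3, 12.0, 12.6, 14.1, 16.5, 19.4.
n = 11.
(a) r = 3.6; between ranks 3 (4.7) and 4 (7.4): 6.32.
(b) the nearest-rank method: rank 4 → 7.4.
|6.32 − 7.4| = 1.08.

1.08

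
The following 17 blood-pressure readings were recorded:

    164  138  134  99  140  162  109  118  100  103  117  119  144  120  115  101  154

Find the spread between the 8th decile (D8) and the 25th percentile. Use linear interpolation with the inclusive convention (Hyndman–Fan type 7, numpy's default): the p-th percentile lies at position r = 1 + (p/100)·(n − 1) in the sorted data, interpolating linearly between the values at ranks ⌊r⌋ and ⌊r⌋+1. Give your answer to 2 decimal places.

34.20

Sorted: 99, 100, 101, 103, 109, 115, 117, 118, 119, 120, 134, 138, 140, 144, 154, 162, 164.
n = 17.
P25: r = 5 (integer) → 109.
P80: r = 13.8; ranks 13–14 are 140, 144; interpolating gives 143.2.
Difference: 143.2 − 109 = 34.2.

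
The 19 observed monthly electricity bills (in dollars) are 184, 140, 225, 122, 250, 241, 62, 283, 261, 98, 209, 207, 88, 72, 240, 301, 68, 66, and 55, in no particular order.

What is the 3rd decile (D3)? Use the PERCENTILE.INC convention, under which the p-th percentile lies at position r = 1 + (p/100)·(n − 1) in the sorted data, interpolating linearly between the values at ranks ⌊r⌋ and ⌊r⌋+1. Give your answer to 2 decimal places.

Sorted: 55, 62, 66, 68, 72, 88, 98, 122, 140, 184, 207, 209, 225, 240, 241, 250, 261, 283, 301.
n = 19.
r = 1 + (30/100)·(19 − 1) = 1 + 5.4 = 6.4.
Rank 6 is 88 and rank 7 is 98.
Interpolate: 88 + 0.4·(98 − 88) = 88 + 0.4·10 = 92.

92.00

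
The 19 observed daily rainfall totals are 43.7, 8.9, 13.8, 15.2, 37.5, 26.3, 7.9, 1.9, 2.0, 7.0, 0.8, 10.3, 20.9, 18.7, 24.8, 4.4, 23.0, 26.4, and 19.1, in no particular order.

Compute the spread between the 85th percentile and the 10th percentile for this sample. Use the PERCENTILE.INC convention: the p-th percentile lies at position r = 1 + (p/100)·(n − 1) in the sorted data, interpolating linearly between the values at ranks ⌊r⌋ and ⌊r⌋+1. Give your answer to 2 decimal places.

24.35

Sorted: 0.8, 1.9, 2.0, 4.4, 7.0, 7.9, 8.9, 10.3, 13.8, 15.2, 18.7, 19.1, 20.9, 23.0, 24.8, 26.3, 26.4, 37.5, 43.7.
n = 19.
P10: r = 2.8; ranks 2–3 are 1.9, 2.0; interpolating gives 1.98.
P85: r = 16.3; ranks 16–17 are 26.3, 26.4; interpolating gives 26.33.
Difference: 26.33 − 1.98 = 24.35.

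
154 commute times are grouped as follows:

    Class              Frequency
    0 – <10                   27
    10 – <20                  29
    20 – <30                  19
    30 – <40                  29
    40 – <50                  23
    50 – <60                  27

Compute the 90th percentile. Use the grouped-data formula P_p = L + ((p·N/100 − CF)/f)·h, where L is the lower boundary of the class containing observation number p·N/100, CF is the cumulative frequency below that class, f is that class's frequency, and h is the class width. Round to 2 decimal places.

54.30

N = 154; target position k = 90/100 · 154 = 138.6.
Cumulative frequencies: 27, 56, 75, 104, 127, 154.
Observation 138.6 falls in the class 50 – <60.
L = 50, CF = 127, f = 27, h = 10.
P90 = 50 + ((138.6 − 127)/27)·10 = 50 + 4.2963 = 54.2963.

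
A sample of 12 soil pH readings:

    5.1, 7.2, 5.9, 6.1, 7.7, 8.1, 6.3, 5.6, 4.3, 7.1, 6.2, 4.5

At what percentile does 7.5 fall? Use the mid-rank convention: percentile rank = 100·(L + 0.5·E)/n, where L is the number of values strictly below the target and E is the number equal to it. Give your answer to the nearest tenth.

Sorted: 4.3, 4.5, 5.1, 5.6, 5.9, 6.1, 6.2, 6.3, 7.1, 7.2, 7.7, 8.1.
Count below 7.5: L = 10; count equal: E = 0; n = 12.
Percentile rank = 100·(10 + 0.5·0)/12 = 100·10/12 = 83.33.

83.3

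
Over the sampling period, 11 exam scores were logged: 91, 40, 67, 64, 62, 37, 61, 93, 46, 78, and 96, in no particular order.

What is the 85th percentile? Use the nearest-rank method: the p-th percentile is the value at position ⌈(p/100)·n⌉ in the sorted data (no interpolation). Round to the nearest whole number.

93

Sorted: 37, 40, 46, 61, 62, 64, 67, 78, 91, 93, 96.
n = 11.
Position = ⌈85/100 · 11⌉ = ⌈9.35⌉ = 10.
The value at rank 10 is 93.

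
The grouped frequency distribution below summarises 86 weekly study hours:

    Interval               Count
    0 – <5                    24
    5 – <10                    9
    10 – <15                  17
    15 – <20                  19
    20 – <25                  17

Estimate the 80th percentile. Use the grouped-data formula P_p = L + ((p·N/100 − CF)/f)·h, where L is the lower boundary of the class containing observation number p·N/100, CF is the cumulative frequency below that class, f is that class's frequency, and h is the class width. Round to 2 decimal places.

N = 86; target position k = 80/100 · 86 = 68.8.
Cumulative frequencies: 24, 33, 50, 69, 86.
Observation 68.8 falls in the class 15 – <20.
L = 15, CF = 50, f = 19, h = 5.
P80 = 15 + ((68.8 − 50)/19)·5 = 15 + 4.94737 = 19.9474.

19.95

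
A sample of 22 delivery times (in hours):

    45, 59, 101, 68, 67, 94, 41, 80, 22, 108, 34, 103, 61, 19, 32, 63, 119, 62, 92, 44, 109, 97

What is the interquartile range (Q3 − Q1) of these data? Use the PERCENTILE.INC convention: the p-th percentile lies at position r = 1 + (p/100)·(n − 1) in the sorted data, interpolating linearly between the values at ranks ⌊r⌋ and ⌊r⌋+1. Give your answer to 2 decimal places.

Sorted: 19, 22, 32, 34, 41, 44, 45, 59, 61, 62, 63, 67, 68, 80, 92, 94, 97, 101, 103, 108, 109, 119.
n = 22.
P25: r = 6.25; ranks 6–7 are 44, 45; interpolating gives 44.25.
P75: r = 16.75; ranks 16–17 are 94, 97; interpolating gives 96.25.
Difference: 96.25 − 44.25 = 52.

52.00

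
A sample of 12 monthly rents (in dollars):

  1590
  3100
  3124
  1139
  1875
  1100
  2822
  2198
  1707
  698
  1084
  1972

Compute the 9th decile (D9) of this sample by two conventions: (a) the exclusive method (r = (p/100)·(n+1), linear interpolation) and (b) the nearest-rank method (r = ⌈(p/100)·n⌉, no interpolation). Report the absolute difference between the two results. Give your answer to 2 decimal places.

Sorted: 698, 1084, 1100, 1139, 1590, 1707, 1875, 1972, 2198, 2822, 3100, 3124.
n = 12.
(a) r = 11.7; between ranks 11 (3100) and 12 (3124): 3116.8.
(b) the nearest-rank method: rank 11 → 3100.
|3116.8 − 3100| = 16.8.

16.80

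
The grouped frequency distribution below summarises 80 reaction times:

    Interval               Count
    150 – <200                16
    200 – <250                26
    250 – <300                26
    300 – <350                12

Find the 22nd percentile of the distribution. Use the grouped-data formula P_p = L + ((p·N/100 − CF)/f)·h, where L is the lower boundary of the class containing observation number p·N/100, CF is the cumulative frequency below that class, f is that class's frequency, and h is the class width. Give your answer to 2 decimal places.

203.08

N = 80; target position k = 22/100 · 80 = 17.6.
Cumulative frequencies: 16, 42, 68, 80.
Observation 17.6 falls in the class 200 – <250.
L = 200, CF = 16, f = 26, h = 50.
P22 = 200 + ((17.6 − 16)/26)·50 = 200 + 3.07692 = 203.077.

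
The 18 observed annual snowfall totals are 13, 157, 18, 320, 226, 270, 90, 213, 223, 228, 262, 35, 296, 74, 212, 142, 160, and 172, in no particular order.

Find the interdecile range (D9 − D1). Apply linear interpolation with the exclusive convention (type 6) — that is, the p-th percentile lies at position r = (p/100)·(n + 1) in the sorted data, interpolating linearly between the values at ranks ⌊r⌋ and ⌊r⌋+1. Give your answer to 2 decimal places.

Sorted: 13, 18, 35, 74, 90, 142, 157, 160, 172, 212, 213, 223, 226, 228, 262, 270, 296, 320.
n = 18.
P10: r = 1.9; ranks 1–2 are 13, 18; interpolating gives 17.5.
P90: r = 17.1; ranks 17–18 are 296, 320; interpolating gives 298.4.
Difference: 298.4 − 17.5 = 280.9.

280.90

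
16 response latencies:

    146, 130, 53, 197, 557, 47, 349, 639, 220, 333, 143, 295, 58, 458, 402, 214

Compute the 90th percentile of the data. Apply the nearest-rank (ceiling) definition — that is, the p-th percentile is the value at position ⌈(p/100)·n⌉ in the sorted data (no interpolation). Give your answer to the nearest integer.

Sorted: 47, 53, 58, 130, 143, 146, 197, 214, 220, 295, 333, 349, 402, 458, 557, 639.
n = 16.
Position = ⌈90/100 · 16⌉ = ⌈14.4⌉ = 15.
The value at rank 15 is 557.

557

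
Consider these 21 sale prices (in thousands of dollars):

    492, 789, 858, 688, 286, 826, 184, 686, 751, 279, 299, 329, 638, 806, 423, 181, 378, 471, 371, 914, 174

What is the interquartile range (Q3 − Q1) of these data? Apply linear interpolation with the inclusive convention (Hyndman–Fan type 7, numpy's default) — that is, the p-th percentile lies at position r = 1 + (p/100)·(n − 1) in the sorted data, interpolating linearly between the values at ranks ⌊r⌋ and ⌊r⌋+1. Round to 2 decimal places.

452.00

Sorted: 174, 181, 184, 279, 286, 299, 329, 371, 378, 423, 471, 492, 638, 686, 688, 751, 789, 806, 826, 858, 914.
n = 21.
P25: r = 6 (integer) → 299.
P75: r = 16 (integer) → 751.
Difference: 751 − 299 = 452.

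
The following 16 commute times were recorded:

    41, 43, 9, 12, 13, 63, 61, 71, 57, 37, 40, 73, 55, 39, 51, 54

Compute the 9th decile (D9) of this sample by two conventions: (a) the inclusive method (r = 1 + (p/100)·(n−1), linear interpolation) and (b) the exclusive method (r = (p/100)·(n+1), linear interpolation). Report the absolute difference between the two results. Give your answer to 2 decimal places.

Sorted: 9, 12, 13, 37, 39, 40, 41, 43, 51, 54, 55, 57, 61, 63, 71, 73.
n = 16.
(a) r = 14.5; between ranks 14 (63) and 15 (71): 67.
(b) r = 15.3; between ranks 15 (71) and 16 (73): 71.6.
|67 − 71.6| = 4.6.

4.60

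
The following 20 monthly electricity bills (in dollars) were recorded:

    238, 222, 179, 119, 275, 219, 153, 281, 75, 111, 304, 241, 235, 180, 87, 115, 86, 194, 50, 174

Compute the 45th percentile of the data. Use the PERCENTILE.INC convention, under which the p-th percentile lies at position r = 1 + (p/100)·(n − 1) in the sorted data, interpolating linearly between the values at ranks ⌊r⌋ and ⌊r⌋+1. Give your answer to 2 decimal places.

176.75

Sorted: 50, 75, 86, 87, 111, 115, 119, 153, 174, 179, 180, 194, 219, 222, 235, 238, 241, 275, 281, 304.
n = 20.
r = 1 + (45/100)·(20 − 1) = 1 + 8.55 = 9.55.
Rank 9 is 174 and rank 10 is 179.
Interpolate: 174 + 0.55·(179 − 174) = 174 + 0.55·5 = 176.75.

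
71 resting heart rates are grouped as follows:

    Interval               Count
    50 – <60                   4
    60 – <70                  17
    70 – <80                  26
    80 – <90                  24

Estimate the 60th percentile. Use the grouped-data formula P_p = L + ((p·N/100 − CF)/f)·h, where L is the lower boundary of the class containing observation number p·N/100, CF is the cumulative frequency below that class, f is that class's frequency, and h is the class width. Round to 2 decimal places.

N = 71; target position k = 60/100 · 71 = 42.6.
Cumulative frequencies: 4, 21, 47, 71.
Observation 42.6 falls in the class 70 – <80.
L = 70, CF = 21, f = 26, h = 10.
P60 = 70 + ((42.6 − 21)/26)·10 = 70 + 8.30769 = 78.3077.

78.31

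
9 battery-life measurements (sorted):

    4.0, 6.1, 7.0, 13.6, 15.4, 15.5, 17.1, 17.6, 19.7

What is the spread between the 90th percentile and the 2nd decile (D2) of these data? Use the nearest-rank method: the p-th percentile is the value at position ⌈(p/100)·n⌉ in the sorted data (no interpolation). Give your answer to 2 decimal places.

n = 9.
P20: rank ⌈20/100·9⌉ = 2 → 6.1.
P90: rank ⌈90/100·9⌉ = 9 → 19.7.
Difference: 19.7 − 6.1 = 13.6.

13.60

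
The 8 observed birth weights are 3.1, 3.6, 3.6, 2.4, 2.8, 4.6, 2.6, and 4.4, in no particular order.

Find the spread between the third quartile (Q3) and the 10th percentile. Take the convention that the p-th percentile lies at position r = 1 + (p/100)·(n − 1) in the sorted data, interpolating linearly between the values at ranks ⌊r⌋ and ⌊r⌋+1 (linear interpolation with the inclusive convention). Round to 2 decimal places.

1.26

Sorted: 2.4, 2.6, 2.8, 3.1, 3.6, 3.6, 4.4, 4.6.
n = 8.
P10: r = 1.7; ranks 1–2 are 2.4, 2.6; interpolating gives 2.54.
P75: r = 6.25; ranks 6–7 are 3.6, 4.4; interpolating gives 3.8.
Difference: 3.8 − 2.54 = 1.26.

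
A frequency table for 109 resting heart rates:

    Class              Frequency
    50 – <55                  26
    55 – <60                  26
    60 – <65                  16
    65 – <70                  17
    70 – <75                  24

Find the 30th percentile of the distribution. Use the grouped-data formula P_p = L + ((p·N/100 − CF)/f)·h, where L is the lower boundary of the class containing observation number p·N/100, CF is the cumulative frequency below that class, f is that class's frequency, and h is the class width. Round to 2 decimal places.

56.29

N = 109; target position k = 30/100 · 109 = 32.7.
Cumulative frequencies: 26, 52, 68, 85, 109.
Observation 32.7 falls in the class 55 – <60.
L = 55, CF = 26, f = 26, h = 5.
P30 = 55 + ((32.7 − 26)/26)·5 = 55 + 1.28846 = 56.2885.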